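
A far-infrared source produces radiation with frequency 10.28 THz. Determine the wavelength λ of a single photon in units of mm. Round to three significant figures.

0.0292 mm

(c = 2.99792458e8 m/s.)
Convert to SI: f = 10.28 THz = 1.028e13 Hz.
The photon relation is λ = c/f, giving λ = 2.916e-5 m.
Converting to mm: λ = 0.02916 mm ≈ 0.0292 mm.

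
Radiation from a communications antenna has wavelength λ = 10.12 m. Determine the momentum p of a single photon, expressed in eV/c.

1.23e-7 eV/c

Use h = 6.62607015e-34 J·s, c = 2.99792458e8 m/s, 1 eV = 1.602176634e-19 J.
Apply p = h/λ: p = 6.548e-35 kg·m/s.
Converting to eV/c: p = 1.225e-7 eV/c ≈ 1.23e-7 eV/c.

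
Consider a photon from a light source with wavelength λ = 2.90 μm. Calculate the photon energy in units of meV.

In SI units: λ = 2.90 μm = 2.90·10^-6 m.
Apply E = hc/λ: E = 6.850·10^-20 J.
Converting to meV: E = 427.5 meV ≈ 428 meV.

428 meV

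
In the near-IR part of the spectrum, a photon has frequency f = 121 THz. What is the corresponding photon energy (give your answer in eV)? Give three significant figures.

Use h = 6.62607015e-34 J·s, 1 eV = 1.602176634e-19 J.
Convert to SI: f = 121 THz = 1.21e14 Hz.
For a photon E = hf, so E = 8.018e-20 J.
Converting to eV: E = 0.5004 eV ≈ 0.500 eV.

0.500 eV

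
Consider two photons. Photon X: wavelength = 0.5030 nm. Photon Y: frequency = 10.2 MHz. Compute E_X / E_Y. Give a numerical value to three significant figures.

E_X = 3.949·10^-16 J (from wavelength = 0.5030 nm, via E = hc/λ).
E_Y = 6.759·10^-27 J (from frequency = 10.2 MHz, via E = hf).
Ratio = 3.949·10^-16 / 6.759·10^-27 = 5.84·10^10.

5.84·10^10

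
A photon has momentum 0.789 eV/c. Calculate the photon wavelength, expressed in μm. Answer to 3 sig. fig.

1.57 μm

Convert to SI: p = 0.789 eV/c = 4.2166 × 10^-28 kg·m/s.
Apply λ = h/p: λ = 1.571 × 10^-6 m.
Converting to μm: λ = 1.571 μm ≈ 1.57 μm.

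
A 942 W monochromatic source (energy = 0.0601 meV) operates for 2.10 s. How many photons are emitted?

Total energy: E_total = P·t = 942 × 2.10 = 1978 J.
Per-photon energy: E = 9.629 × 10^-24 J.
N = E_total / E_photon = 2.05 × 10^26.

2.05 × 10^26 photons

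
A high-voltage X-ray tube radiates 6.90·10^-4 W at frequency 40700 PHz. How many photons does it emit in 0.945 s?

2.42·10^10 photons

Total energy: E_total = P·t = 6.90·10^-4 × 0.945 = 6.520·10^-4 J.
Per-photon energy: E = 2.697·10^-14 J.
N = E_total / E_photon = 2.42·10^10.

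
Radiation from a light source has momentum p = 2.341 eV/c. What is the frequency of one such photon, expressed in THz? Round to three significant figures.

566 THz

(h = 6.62607015 × 10^-34 J·s, c = 2.99792458 × 10^8 m/s, 1 eV = 1.602176634 × 10^-19 J.)
First convert: p = 2.341 eV/c = 1.2511 × 10^-27 kg·m/s.
For a photon f = pc/h, so f = 5.661 × 10^14 Hz.
Converting to THz: f = 566.1 THz ≈ 566 THz.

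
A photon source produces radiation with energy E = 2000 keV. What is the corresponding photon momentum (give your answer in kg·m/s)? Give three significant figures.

Take c = 2.99792458 × 10^8 m/s, 1 eV = 1.602176634 × 10^-19 J.
Convert to SI: E = 2000 keV = 3.2044 × 10^-13 J.
The photon relation is p = E/c, giving p = 1.069 × 10^-21 kg·m/s.
So p ≈ 1.07 × 10^-21 kg·m/s.

1.07 × 10^-21 kg·m/s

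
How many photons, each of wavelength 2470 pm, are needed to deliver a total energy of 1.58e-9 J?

Per-photon energy: E = 8.042e-17 J (from wavelength = 2470 pm).
N = E_total / E_photon = 1.58e-9 J / 8.042e-17 J = 1.96e7.

1.96e7 photons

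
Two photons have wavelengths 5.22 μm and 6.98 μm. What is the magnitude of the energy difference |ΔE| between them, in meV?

59.9 meV

Using E = hc/λ: E₁ = 3.805 × 10^-20 J, E₂ = 2.846 × 10^-20 J.
|ΔE| = |3.805 × 10^-20 − 2.846 × 10^-20| = 9.60 × 10^-21 J = 59.9 meV.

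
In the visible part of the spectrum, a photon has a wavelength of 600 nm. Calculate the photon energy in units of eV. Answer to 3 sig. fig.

(h = 6.62607015 × 10^-34 J·s, c = 2.99792458 × 10^8 m/s, 1 eV = 1.602176634 × 10^-19 J.)
In SI units: λ = 600 nm = 6.00 × 10^-7 m.
For a photon E = hc/λ, so E = 3.311 × 10^-19 J.
Converting to eV: E = 2.066 eV ≈ 2.07 eV.

2.07 eV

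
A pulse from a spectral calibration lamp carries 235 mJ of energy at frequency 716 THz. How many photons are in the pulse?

Per-photon energy: E = 4.744e-19 J (from frequency = 716 THz).
N = E_total / E_photon = 0.235 J / 4.744e-19 J = 4.95e17.

4.95e17 photons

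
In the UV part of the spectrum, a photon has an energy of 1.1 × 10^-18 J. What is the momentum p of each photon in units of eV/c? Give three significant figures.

6.87 eV/c

For a photon p = E/c, so p = 3.669 × 10^-27 kg·m/s.
Converting to eV/c: p = 6.866 eV/c ≈ 6.87 eV/c.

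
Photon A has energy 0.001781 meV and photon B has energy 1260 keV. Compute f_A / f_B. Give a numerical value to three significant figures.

f_A = 4.306e8 Hz (from energy = 0.001781 meV, via f = E/h).
f_B = 3.047e20 Hz (from energy = 1260 keV, via f = E/h).
Ratio = 4.306e8 / 3.047e20 = 1.41e-12.

1.41e-12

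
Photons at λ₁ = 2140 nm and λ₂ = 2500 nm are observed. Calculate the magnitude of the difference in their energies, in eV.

Using E = hc/λ: E₁ = 9.282e-20 J, E₂ = 7.946e-20 J.
|ΔE| = |9.282e-20 − 7.946e-20| = 1.34e-20 J = 0.0834 eV.

0.0834 eV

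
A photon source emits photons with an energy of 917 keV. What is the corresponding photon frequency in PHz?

2.22 × 10^5 PHz

Convert to SI: E = 917 keV = 1.4692 × 10^-13 J.
Since f = E/h for a photon, f = 2.217 × 10^20 Hz.
Converting to PHz: f = 221700 PHz ≈ 2.22 × 10^5 PHz.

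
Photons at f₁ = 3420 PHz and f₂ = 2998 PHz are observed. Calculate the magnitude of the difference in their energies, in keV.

1.75 keV

Using E = hf: E₁ = 2.2661e-15 J, E₂ = 1.9865e-15 J.
|ΔE| = |2.2661e-15 − 1.9865e-15| = 2.80e-16 J = 1.75 keV.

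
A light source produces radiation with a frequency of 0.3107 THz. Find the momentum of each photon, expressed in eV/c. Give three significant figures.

Use h = 6.62607015e-34 J·s, c = 2.99792458e8 m/s, 1 eV = 1.602176634e-19 J.
First convert: f = 0.3107 THz = 3.107e11 Hz.
The photon relation is p = hf/c, giving p = 6.867e-31 kg·m/s.
Converting to eV/c: p = 0.001285 eV/c ≈ 1.28e-3 eV/c.

1.28e-3 eV/c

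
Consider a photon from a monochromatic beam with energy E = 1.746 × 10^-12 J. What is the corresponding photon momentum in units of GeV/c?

0.0109 GeV/c

(c = 2.99792458 × 10^8 m/s, 1 eV = 1.602176634 × 10^-19 J.)
The photon relation is p = E/c, giving p = 5.824 × 10^-21 kg·m/s.
Converting to GeV/c: p = 0.01090 GeV/c ≈ 0.0109 GeV/c.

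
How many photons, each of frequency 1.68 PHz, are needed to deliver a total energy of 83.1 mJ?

Per-photon energy: E = 1.113·10^-18 J (from frequency = 1.68 PHz).
N = E_total / E_photon = 0.0831 J / 1.113·10^-18 J = 7.47·10^16.

7.47·10^16 photons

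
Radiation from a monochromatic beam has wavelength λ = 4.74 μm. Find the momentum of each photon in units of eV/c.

Use h = 6.62607015 × 10^-34 J·s, c = 2.99792458 × 10^8 m/s, 1 eV = 1.602176634 × 10^-19 J.
Convert to SI: λ = 4.74 μm = 4.74 × 10^-6 m.
The photon relation is p = h/λ, giving p = 1.398 × 10^-28 kg·m/s.
Converting to eV/c: p = 0.2616 eV/c ≈ 0.262 eV/c.

0.262 eV/c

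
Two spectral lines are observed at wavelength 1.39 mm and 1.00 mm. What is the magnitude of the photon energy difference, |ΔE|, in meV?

0.348 meV

Using E = hc/λ: E₁ = 1.429e-22 J, E₂ = 1.986e-22 J.
|ΔE| = |1.429e-22 − 1.986e-22| = 5.57e-23 J = 0.348 meV.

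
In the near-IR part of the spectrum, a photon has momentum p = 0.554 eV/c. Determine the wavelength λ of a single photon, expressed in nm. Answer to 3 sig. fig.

2240 nm

In SI units: p = 0.554 eV/c = 2.9607 × 10^-28 kg·m/s.
For a photon λ = h/p, so λ = 2.238 × 10^-6 m.
Converting to nm: λ = 2238 nm ≈ 2240 nm.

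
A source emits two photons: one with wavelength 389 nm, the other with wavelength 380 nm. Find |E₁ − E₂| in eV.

0.0755 eV

Using E = hc/λ: E₁ = 5.107e-19 J, E₂ = 5.227e-19 J.
|ΔE| = |5.107e-19 − 5.227e-19| = 1.21e-20 J = 0.0755 eV.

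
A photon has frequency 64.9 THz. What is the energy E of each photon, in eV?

0.268 eV

Take h = 6.62607015e-34 J·s, 1 eV = 1.602176634e-19 J.
In SI units: f = 64.9 THz = 6.49e13 Hz.
Since E = hf for a photon, E = 4.300e-20 J.
Converting to eV: E = 0.2684 eV ≈ 0.268 eV.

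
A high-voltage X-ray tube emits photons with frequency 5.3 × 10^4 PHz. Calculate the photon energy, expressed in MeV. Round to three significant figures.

First convert: f = 5.3 × 10^4 PHz = 5.3 × 10^19 Hz.
The photon relation is E = hf, giving E = 3.512 × 10^-14 J.
Converting to MeV: E = 0.2192 MeV ≈ 0.219 MeV.

0.219 MeV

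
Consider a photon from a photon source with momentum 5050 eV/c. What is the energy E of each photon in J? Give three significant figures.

Use c = 2.99792458 × 10^8 m/s, 1 eV = 1.602176634 × 10^-19 J.
In SI units: p = 5050 eV/c = 2.6989 × 10^-24 kg·m/s.
Apply E = pc: E = 8.091 × 10^-16 J.
So E ≈ 8.09 × 10^-16 J.

8.09 × 10^-16 J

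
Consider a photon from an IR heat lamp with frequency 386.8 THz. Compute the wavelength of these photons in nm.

Take c = 2.99792458·10^8 m/s.
In SI units: f = 386.8 THz = 3.868·10^14 Hz.
Since λ = c/f for a photon, λ = 7.751·10^-7 m.
Converting to nm: λ = 775.1 nm ≈ 775 nm.

775 nm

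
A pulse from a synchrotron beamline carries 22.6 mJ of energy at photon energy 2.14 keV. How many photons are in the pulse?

6.59 × 10^13 photons

Per-photon energy: E = 3.429 × 10^-16 J (from energy = 2.14 keV).
N = E_total / E_photon = 0.0226 J / 3.429 × 10^-16 J = 6.59 × 10^13.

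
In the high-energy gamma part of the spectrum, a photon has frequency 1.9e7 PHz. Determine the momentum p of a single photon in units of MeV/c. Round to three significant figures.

In SI units: f = 1.9e7 PHz = 1.9e22 Hz.
For a photon p = hf/c, so p = 4.199e-20 kg·m/s.
Converting to MeV/c: p = 78.58 MeV/c ≈ 78.6 MeV/c.

78.6 MeV/c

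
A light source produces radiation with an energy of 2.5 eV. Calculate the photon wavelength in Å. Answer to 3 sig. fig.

4960 Å

Take h = 6.62607015e-34 J·s, c = 2.99792458e8 m/s, 1 eV = 1.602176634e-19 J.
First convert: E = 2.5 eV = 4.0054e-19 J.
The photon relation is λ = hc/E, giving λ = 4.959e-7 m.
Converting to Å: λ = 4959 Å ≈ 4960 Å.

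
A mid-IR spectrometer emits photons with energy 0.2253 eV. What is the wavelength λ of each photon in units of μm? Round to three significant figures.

Convert to SI: E = 0.2253 eV = 3.6097·10^-20 J.
Since λ = hc/E for a photon, λ = 5.503·10^-6 m.
Converting to μm: λ = 5.503 μm ≈ 5.50 μm.

5.50 μm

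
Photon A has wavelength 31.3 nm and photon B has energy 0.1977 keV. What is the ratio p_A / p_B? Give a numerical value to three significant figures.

0.200

p_A = 2.117 × 10^-26 kg·m/s (from wavelength = 31.3 nm, via p = h/λ).
p_B = 1.057 × 10^-25 kg·m/s (from energy = 0.1977 keV, via p = E/c).
Ratio = 2.117 × 10^-26 / 1.057 × 10^-25 = 0.200.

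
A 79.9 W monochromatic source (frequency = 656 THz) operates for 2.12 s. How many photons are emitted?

Total energy: E_total = P·t = 79.9 × 2.12 = 169.4 J.
Per-photon energy: E = 4.347·10^-19 J.
N = E_total / E_photon = 3.90·10^20.

3.90·10^20 photons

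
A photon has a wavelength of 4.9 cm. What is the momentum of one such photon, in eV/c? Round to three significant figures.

2.53e-5 eV/c

First convert: λ = 4.9 cm = 0.049 m.
Apply p = h/λ: p = 1.352e-32 kg·m/s.
Converting to eV/c: p = 2.530e-5 eV/c ≈ 2.53e-5 eV/c.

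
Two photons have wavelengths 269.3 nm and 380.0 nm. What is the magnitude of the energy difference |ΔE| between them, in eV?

1.34 eV

Using E = hc/λ: E₁ = 7.3763 × 10^-19 J, E₂ = 5.2275 × 10^-19 J.
|ΔE| = |7.3763 × 10^-19 − 5.2275 × 10^-19| = 2.15 × 10^-19 J = 1.34 eV.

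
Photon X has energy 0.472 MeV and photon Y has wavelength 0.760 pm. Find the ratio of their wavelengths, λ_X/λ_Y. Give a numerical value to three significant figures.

λ_X = 2.627 × 10^-12 m (from energy = 0.472 MeV, via λ = hc/E).
λ_Y = 7.600 × 10^-13 m (from wavelength = 0.760 pm, via λ given directly).
Ratio = 2.627 × 10^-12 / 7.600 × 10^-13 = 3.46.

3.46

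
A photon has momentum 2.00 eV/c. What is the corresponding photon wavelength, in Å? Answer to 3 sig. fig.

First convert: p = 2.00 eV/c = 1.0689·10^-27 kg·m/s.
For a photon λ = h/p, so λ = 6.199·10^-7 m.
Converting to Å: λ = 6199 Å ≈ 6200 Å.

6200 Å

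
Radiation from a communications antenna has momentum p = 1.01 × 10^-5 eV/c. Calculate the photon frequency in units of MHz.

2440 MHz

Convert to SI: p = 1.01 × 10^-5 eV/c = 5.3977 × 10^-33 kg·m/s.
Since f = pc/h for a photon, f = 2.442 × 10^9 Hz.
Converting to MHz: f = 2442 MHz ≈ 2440 MHz.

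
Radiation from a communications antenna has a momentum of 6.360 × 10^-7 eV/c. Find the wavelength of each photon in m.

1.95 m

First convert: p = 6.360 × 10^-7 eV/c = 3.3990 × 10^-34 kg·m/s.
Since λ = h/p for a photon, λ = 1.949 m.
So λ ≈ 1.95 m.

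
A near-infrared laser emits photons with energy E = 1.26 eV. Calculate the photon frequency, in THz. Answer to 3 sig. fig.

305 THz

In SI units: E = 1.26 eV = 2.0187e-19 J.
Apply f = E/h: f = 3.047e14 Hz.
Converting to THz: f = 304.7 THz ≈ 305 THz.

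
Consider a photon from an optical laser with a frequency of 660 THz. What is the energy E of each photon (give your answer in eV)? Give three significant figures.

2.73 eV

First convert: f = 660 THz = 6.6e14 Hz.
For a photon E = hf, so E = 4.373e-19 J.
Converting to eV: E = 2.730 eV ≈ 2.73 eV.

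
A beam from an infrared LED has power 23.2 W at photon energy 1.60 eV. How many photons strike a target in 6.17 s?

5.58 × 10^20 photons

Total energy: E_total = P·t = 23.2 × 6.17 = 143.1 J.
Per-photon energy: E = 2.563 × 10^-19 J.
N = E_total / E_photon = 5.58 × 10^20.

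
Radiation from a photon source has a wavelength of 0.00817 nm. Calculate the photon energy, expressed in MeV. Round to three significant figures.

0.152 MeV

First convert: λ = 0.00817 nm = 8.17 × 10^-12 m.
Since E = hc/λ for a photon, E = 2.431 × 10^-14 J.
Converting to MeV: E = 0.1518 MeV ≈ 0.152 MeV.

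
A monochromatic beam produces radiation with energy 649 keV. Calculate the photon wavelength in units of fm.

1910 fm

(h = 6.62607015 × 10^-34 J·s, c = 2.99792458 × 10^8 m/s, 1 eV = 1.602176634 × 10^-19 J.)
First convert: E = 649 keV = 1.0398 × 10^-13 J.
For a photon λ = hc/E, so λ = 1.910 × 10^-12 m.
Converting to fm: λ = 1910 fm ≈ 1910 fm.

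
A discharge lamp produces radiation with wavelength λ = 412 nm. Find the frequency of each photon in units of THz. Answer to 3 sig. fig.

First convert: λ = 412 nm = 4.12 × 10^-7 m.
Apply f = c/λ: f = 7.277 × 10^14 Hz.
Converting to THz: f = 727.7 THz ≈ 728 THz.

728 THz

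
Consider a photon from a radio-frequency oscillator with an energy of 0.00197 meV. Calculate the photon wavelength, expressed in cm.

Take h = 6.62607015e-34 J·s, c = 2.99792458e8 m/s, 1 eV = 1.602176634e-19 J.
Convert to SI: E = 0.00197 meV = 3.1563e-25 J.
Apply λ = hc/E: λ = 0.6294 m.
Converting to cm: λ = 62.94 cm ≈ 62.9 cm.

62.9 cm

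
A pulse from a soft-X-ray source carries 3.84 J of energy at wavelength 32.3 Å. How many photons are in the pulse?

Per-photon energy: E = 6.150 × 10^-17 J (from wavelength = 32.3 Å).
N = E_total / E_photon = 3.84 J / 6.150 × 10^-17 J = 6.24 × 10^16.

6.24 × 10^16 photons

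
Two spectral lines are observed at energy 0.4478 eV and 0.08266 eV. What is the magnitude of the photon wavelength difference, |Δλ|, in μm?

Using λ = hc/E: λ₁ = 2.7687 × 10^-6 m, λ₂ = 1.4999 × 10^-5 m.
|Δλ| = |2.7687 × 10^-6 − 1.4999 × 10^-5| = 1.22 × 10^-5 m = 12.2 μm.

12.2 μm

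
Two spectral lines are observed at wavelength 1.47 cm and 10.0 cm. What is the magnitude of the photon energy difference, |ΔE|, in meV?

Using E = hc/λ: E₁ = 1.351e-23 J, E₂ = 1.986e-24 J.
|ΔE| = |1.351e-23 − 1.986e-24| = 1.15e-23 J = 0.0719 meV.

0.0719 meV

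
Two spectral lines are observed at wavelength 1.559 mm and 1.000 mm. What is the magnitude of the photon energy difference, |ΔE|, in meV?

Using E = hc/λ: E₁ = 1.2742e-22 J, E₂ = 1.9864e-22 J.
|ΔE| = |1.2742e-22 − 1.9864e-22| = 7.12e-23 J = 0.445 meV.

0.445 meV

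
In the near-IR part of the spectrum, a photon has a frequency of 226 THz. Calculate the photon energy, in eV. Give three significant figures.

Convert to SI: f = 226 THz = 2.26 × 10^14 Hz.
Since E = hf for a photon, E = 1.497 × 10^-19 J.
Converting to eV: E = 0.9347 eV ≈ 0.935 eV.

0.935 eV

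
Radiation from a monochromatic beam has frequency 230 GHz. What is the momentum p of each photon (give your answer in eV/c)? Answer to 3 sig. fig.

(h = 6.62607015e-34 J·s, c = 2.99792458e8 m/s, 1 eV = 1.602176634e-19 J.)
Convert to SI: f = 230 GHz = 2.3e11 Hz.
Since p = hf/c for a photon, p = 5.084e-31 kg·m/s.
Converting to eV/c: p = 9.512e-4 eV/c ≈ 9.51e-4 eV/c.

9.51e-4 eV/c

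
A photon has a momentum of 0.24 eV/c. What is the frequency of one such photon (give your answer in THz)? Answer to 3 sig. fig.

58.0 THz

First convert: p = 0.24 eV/c = 1.2826 × 10^-28 kg·m/s.
For a photon f = pc/h, so f = 5.803 × 10^13 Hz.
Converting to THz: f = 58.03 THz ≈ 58.0 THz.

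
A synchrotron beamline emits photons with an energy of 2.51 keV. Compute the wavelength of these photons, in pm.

Convert to SI: E = 2.51 keV = 4.0215 × 10^-16 J.
For a photon λ = hc/E, so λ = 4.940 × 10^-10 m.
Converting to pm: λ = 494.0 pm ≈ 494 pm.

494 pm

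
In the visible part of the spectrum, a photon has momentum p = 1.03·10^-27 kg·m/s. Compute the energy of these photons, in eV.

Take c = 2.99792458·10^8 m/s, 1 eV = 1.602176634·10^-19 J.
Since E = pc for a photon, E = 3.088·10^-19 J.
Converting to eV: E = 1.927 eV ≈ 1.93 eV.

1.93 eV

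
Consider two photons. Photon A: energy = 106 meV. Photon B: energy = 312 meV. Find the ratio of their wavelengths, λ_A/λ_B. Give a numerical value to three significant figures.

λ_A = 1.170 × 10^-5 m (from energy = 106 meV, via λ = hc/E).
λ_B = 3.974 × 10^-6 m (from energy = 312 meV, via λ = hc/E).
Ratio = 1.170 × 10^-5 / 3.974 × 10^-6 = 2.94.

2.94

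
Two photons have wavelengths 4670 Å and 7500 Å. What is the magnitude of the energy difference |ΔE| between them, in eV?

Using E = hc/λ: E₁ = 4.254 × 10^-19 J, E₂ = 2.649 × 10^-19 J.
|ΔE| = |4.254 × 10^-19 − 2.649 × 10^-19| = 1.61 × 10^-19 J = 1.00 eV.

1.00 eV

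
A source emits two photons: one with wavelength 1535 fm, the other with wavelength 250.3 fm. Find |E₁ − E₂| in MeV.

4.15 MeV

Using E = hc/λ: E₁ = 1.2941e-13 J, E₂ = 7.9363e-13 J.
|ΔE| = |1.2941e-13 − 7.9363e-13| = 6.64e-13 J = 4.15 MeV.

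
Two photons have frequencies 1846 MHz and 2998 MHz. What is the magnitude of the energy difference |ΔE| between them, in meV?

4.76·10^-3 meV

Using E = hf: E₁ = 1.2232·10^-24 J, E₂ = 1.9865·10^-24 J.
|ΔE| = |1.2232·10^-24 − 1.9865·10^-24| = 7.63·10^-25 J = 4.76·10^-3 meV.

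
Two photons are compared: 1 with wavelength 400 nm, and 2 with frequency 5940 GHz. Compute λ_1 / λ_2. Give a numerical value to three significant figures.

7.93 × 10^-3

λ_1 = 4.000 × 10^-7 m (from wavelength = 400 nm, via λ given directly).
λ_2 = 5.047 × 10^-5 m (from frequency = 5940 GHz, via λ = c/f).
Ratio = 4.000 × 10^-7 / 5.047 × 10^-5 = 7.93 × 10^-3.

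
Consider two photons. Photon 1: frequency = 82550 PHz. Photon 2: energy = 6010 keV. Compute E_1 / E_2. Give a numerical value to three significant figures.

E_1 = 5.470 × 10^-14 J (from frequency = 82550 PHz, via E = hf).
E_2 = 9.629 × 10^-13 J (from energy = 6010 keV, via E given directly).
Ratio = 5.470 × 10^-14 / 9.629 × 10^-13 = 0.0568.

0.0568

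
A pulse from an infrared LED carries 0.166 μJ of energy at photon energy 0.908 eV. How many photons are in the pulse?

1.14 × 10^12 photons

Per-photon energy: E = 1.455 × 10^-19 J (from energy = 0.908 eV).
N = E_total / E_photon = 1.66 × 10^-7 J / 1.455 × 10^-19 J = 1.14 × 10^12.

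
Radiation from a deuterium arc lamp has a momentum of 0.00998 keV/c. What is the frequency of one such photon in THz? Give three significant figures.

First convert: p = 0.00998 keV/c = 5.3336e-27 kg·m/s.
Since f = pc/h for a photon, f = 2.413e15 Hz.
Converting to THz: f = 2413 THz ≈ 2410 THz.

2410 THz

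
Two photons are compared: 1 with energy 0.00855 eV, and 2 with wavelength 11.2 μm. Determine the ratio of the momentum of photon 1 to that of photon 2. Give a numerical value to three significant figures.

0.0772

p_1 = 4.569 × 10^-30 kg·m/s (from energy = 0.00855 eV, via p = E/c).
p_2 = 5.916 × 10^-29 kg·m/s (from wavelength = 11.2 μm, via p = h/λ).
Ratio = 4.569 × 10^-30 / 5.916 × 10^-29 = 0.0772.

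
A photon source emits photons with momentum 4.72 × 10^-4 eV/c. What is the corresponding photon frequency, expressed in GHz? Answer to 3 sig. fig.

114 GHz

In SI units: p = 4.72 × 10^-4 eV/c = 2.5225 × 10^-31 kg·m/s.
Since f = pc/h for a photon, f = 1.141 × 10^11 Hz.
Converting to GHz: f = 114.1 GHz ≈ 114 GHz.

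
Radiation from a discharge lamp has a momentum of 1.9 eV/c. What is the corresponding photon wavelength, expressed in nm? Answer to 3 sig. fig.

653 nm

In SI units: p = 1.9 eV/c = 1.0154·10^-27 kg·m/s.
Since λ = h/p for a photon, λ = 6.525·10^-7 m.
Converting to nm: λ = 652.5 nm ≈ 653 nm.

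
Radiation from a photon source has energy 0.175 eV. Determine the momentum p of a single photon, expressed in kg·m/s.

9.35e-29 kg·m/s

Use c = 2.99792458e8 m/s, 1 eV = 1.602176634e-19 J.
Convert to SI: E = 0.175 eV = 2.8038e-20 J.
Apply p = E/c: p = 9.353e-29 kg·m/s.
So p ≈ 9.35e-29 kg·m/s.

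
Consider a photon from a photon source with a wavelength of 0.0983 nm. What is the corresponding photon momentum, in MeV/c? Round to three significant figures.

Use h = 6.62607015e-34 J·s, c = 2.99792458e8 m/s, 1 eV = 1.602176634e-19 J.
First convert: λ = 0.0983 nm = 9.83e-11 m.
The photon relation is p = h/λ, giving p = 6.741e-24 kg·m/s.
Converting to MeV/c: p = 0.01261 MeV/c ≈ 0.0126 MeV/c.

0.0126 MeV/c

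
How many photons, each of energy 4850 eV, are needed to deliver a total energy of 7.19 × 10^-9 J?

Per-photon energy: E = 7.771 × 10^-16 J (from energy = 4850 eV).
N = E_total / E_photon = 7.19 × 10^-9 J / 7.771 × 10^-16 J = 9.25 × 10^6.

9.25 × 10^6 photons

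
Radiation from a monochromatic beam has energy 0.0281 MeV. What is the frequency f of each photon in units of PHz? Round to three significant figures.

6790 PHz

Convert to SI: E = 0.0281 MeV = 4.5021e-15 J.
The photon relation is f = E/h, giving f = 6.795e18 Hz.
Converting to PHz: f = 6795 PHz ≈ 6790 PHz.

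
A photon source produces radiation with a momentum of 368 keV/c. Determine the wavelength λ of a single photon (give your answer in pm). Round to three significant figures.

Take h = 6.62607015 × 10^-34 J·s, c = 2.99792458 × 10^8 m/s, 1 eV = 1.602176634 × 10^-19 J.
In SI units: p = 368 keV/c = 1.9667 × 10^-22 kg·m/s.
For a photon λ = h/p, so λ = 3.369 × 10^-12 m.
Converting to pm: λ = 3.369 pm ≈ 3.37 pm.

3.37 pm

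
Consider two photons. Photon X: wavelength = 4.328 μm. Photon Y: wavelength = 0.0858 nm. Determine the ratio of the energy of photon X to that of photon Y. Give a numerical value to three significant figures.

E_X = 4.590 × 10^-20 J (from wavelength = 4.328 μm, via E = hc/λ).
E_Y = 2.315 × 10^-15 J (from wavelength = 0.0858 nm, via E = hc/λ).
Ratio = 4.590 × 10^-20 / 2.315 × 10^-15 = 1.98 × 10^-5.

1.98 × 10^-5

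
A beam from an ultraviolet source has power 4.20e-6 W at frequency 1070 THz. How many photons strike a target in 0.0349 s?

2.07e11 photons

Total energy: E_total = P·t = 4.20e-6 × 0.0349 = 1.466e-7 J.
Per-photon energy: E = 7.090e-19 J.
N = E_total / E_photon = 2.07e11.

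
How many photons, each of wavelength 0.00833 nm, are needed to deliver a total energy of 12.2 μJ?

5.12·10^8 photons

Per-photon energy: E = 2.385·10^-14 J (from wavelength = 0.00833 nm).
N = E_total / E_photon = 1.22·10^-5 J / 2.385·10^-14 J = 5.12·10^8.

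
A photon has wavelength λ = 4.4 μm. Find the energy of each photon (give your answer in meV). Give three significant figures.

Take h = 6.62607015·10^-34 J·s, c = 2.99792458·10^8 m/s, 1 eV = 1.602176634·10^-19 J.
In SI units: λ = 4.4 μm = 4.4·10^-6 m.
Apply E = hc/λ: E = 4.515·10^-20 J.
Converting to meV: E = 281.8 meV ≈ 282 meV.

282 meV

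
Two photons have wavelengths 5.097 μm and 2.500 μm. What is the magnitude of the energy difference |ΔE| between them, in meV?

Using E = hc/λ: E₁ = 3.8973e-20 J, E₂ = 7.9458e-20 J.
|ΔE| = |3.8973e-20 − 7.9458e-20| = 4.05e-20 J = 253 meV.

253 meV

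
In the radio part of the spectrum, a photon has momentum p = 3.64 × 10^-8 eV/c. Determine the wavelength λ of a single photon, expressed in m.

34.1 m

(h = 6.62607015 × 10^-34 J·s, c = 2.99792458 × 10^8 m/s, 1 eV = 1.602176634 × 10^-19 J.)
First convert: p = 3.64 × 10^-8 eV/c = 1.9453 × 10^-35 kg·m/s.
Since λ = h/p for a photon, λ = 34.06 m.
So λ ≈ 34.1 m.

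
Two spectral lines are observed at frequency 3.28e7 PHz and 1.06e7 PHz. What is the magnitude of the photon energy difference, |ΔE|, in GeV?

Using E = hf: E₁ = 2.173e-11 J, E₂ = 7.024e-12 J.
|ΔE| = |2.173e-11 − 7.024e-12| = 1.47e-11 J = 0.0918 GeV.

0.0918 GeV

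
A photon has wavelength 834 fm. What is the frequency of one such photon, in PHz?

First convert: λ = 834 fm = 8.34·10^-13 m.
Apply f = c/λ: f = 3.595·10^20 Hz.
Converting to PHz: f = 359500 PHz ≈ 3.59·10^5 PHz.

3.59·10^5 PHz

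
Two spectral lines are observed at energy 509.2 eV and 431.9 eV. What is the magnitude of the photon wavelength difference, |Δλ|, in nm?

0.436 nm

Using λ = hc/E: λ₁ = 2.4349e-9 m, λ₂ = 2.8707e-9 m.
|Δλ| = |2.4349e-9 − 2.8707e-9| = 4.36e-10 m = 0.436 nm.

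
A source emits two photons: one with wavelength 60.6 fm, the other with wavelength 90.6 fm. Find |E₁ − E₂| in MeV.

Using E = hc/λ: E₁ = 3.278 × 10^-12 J, E₂ = 2.193 × 10^-12 J.
|ΔE| = |3.278 × 10^-12 − 2.193 × 10^-12| = 1.09 × 10^-12 J = 6.77 MeV.

6.77 MeV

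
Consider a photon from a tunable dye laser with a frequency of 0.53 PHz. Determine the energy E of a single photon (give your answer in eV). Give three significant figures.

Use h = 6.62607015 × 10^-34 J·s, 1 eV = 1.602176634 × 10^-19 J.
First convert: f = 0.53 PHz = 5.3 × 10^14 Hz.
Since E = hf for a photon, E = 3.512 × 10^-19 J.
Converting to eV: E = 2.192 eV ≈ 2.19 eV.

2.19 eV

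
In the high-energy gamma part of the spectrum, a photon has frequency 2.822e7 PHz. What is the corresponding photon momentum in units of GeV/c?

0.117 GeV/c

Take h = 6.62607015e-34 J·s, c = 2.99792458e8 m/s, 1 eV = 1.602176634e-19 J.
Convert to SI: f = 2.822e7 PHz = 2.822e22 Hz.
Apply p = hf/c: p = 6.237e-20 kg·m/s.
Converting to GeV/c: p = 0.1167 GeV/c ≈ 0.117 GeV/c.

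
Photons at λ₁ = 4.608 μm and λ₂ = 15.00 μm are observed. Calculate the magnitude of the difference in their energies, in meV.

186 meV

Using E = hc/λ: E₁ = 4.3109 × 10^-20 J, E₂ = 1.3243 × 10^-20 J.
|ΔE| = |4.3109 × 10^-20 − 1.3243 × 10^-20| = 2.99 × 10^-20 J = 186 meV.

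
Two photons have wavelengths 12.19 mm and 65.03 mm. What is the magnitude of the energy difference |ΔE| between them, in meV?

0.0826 meV

Using E = hc/λ: E₁ = 1.6296 × 10^-23 J, E₂ = 3.0547 × 10^-24 J.
|ΔE| = |1.6296 × 10^-23 − 3.0547 × 10^-24| = 1.32 × 10^-23 J = 0.0826 meV.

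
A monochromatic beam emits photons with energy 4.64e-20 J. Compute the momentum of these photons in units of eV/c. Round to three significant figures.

(c = 2.99792458e8 m/s, 1 eV = 1.602176634e-19 J.)
Since p = E/c for a photon, p = 1.548e-28 kg·m/s.
Converting to eV/c: p = 0.2896 eV/c ≈ 0.290 eV/c.

0.290 eV/c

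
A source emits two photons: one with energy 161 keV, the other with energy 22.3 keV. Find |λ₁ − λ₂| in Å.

0.479 Å

Using λ = hc/E: λ₁ = 7.701 × 10^-12 m, λ₂ = 5.560 × 10^-11 m.
|Δλ| = |7.701 × 10^-12 − 5.560 × 10^-11| = 4.79 × 10^-11 m = 0.479 Å.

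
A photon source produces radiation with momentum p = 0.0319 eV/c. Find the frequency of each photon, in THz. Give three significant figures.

Use h = 6.62607015 × 10^-34 J·s, c = 2.99792458 × 10^8 m/s, 1 eV = 1.602176634 × 10^-19 J.
Convert to SI: p = 0.0319 eV/c = 1.7048 × 10^-29 kg·m/s.
Since f = pc/h for a photon, f = 7.713 × 10^12 Hz.
Converting to THz: f = 7.713 THz ≈ 7.71 THz.

7.71 THz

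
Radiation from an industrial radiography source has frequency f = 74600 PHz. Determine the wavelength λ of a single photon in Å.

Take c = 2.99792458e8 m/s.
First convert: f = 74600 PHz = 7.46e19 Hz.
Since λ = c/f for a photon, λ = 4.019e-12 m.
Converting to Å: λ = 0.04019 Å ≈ 0.0402 Å.

0.0402 Å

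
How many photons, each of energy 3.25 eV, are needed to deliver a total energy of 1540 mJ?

Per-photon energy: E = 5.207e-19 J (from energy = 3.25 eV).
N = E_total / E_photon = 1.54 J / 5.207e-19 J = 2.96e18.

2.96e18 photons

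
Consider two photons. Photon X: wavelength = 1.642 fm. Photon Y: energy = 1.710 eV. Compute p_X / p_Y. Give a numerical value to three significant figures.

p_X = 4.035e-19 kg·m/s (from wavelength = 1.642 fm, via p = h/λ).
p_Y = 9.139e-28 kg·m/s (from energy = 1.710 eV, via p = E/c).
Ratio = 4.035e-19 / 9.139e-28 = 4.42e8.

4.42e8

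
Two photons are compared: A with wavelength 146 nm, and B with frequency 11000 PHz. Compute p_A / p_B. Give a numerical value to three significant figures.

1.87e-4

p_A = 4.538e-27 kg·m/s (from wavelength = 146 nm, via p = h/λ).
p_B = 2.431e-23 kg·m/s (from frequency = 11000 PHz, via p = hf/c).
Ratio = 4.538e-27 / 2.431e-23 = 1.87e-4.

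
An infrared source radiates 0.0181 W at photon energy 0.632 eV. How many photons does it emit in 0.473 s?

8.45 × 10^16 photons

Total energy: E_total = P·t = 0.0181 × 0.473 = 0.008561 J.
Per-photon energy: E = 1.013 × 10^-19 J.
N = E_total / E_photon = 8.45 × 10^16.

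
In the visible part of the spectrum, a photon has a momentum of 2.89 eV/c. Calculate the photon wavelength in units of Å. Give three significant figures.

4290 Å

(h = 6.62607015e-34 J·s, c = 2.99792458e8 m/s, 1 eV = 1.602176634e-19 J.)
In SI units: p = 2.89 eV/c = 1.5445e-27 kg·m/s.
The photon relation is λ = h/p, giving λ = 4.290e-7 m.
Converting to Å: λ = 4290 Å ≈ 4290 Å.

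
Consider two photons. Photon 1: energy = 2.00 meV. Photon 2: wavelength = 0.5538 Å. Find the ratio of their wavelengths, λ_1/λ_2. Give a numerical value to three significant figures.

1.12·10^7

λ_1 = 6.199·10^-4 m (from energy = 2.00 meV, via λ = hc/E).
λ_2 = 5.538·10^-11 m (from wavelength = 0.5538 Å, via λ given directly).
Ratio = 6.199·10^-4 / 5.538·10^-11 = 1.12·10^7.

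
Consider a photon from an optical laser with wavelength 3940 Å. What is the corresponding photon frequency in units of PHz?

0.761 PHz

Take c = 2.99792458 × 10^8 m/s.
Convert to SI: λ = 3940 Å = 3.94 × 10^-7 m.
The photon relation is f = c/λ, giving f = 7.609 × 10^14 Hz.
Converting to PHz: f = 0.7609 PHz ≈ 0.761 PHz.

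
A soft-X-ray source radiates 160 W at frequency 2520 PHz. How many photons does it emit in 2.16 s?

Total energy: E_total = P·t = 160 × 2.16 = 345.6 J.
Per-photon energy: E = 1.670 × 10^-15 J.
N = E_total / E_photon = 2.07 × 10^17.

2.07 × 10^17 photons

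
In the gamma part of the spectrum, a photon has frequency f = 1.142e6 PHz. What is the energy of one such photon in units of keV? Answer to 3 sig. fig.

4720 keV

In SI units: f = 1.142e6 PHz = 1.142e21 Hz.
For a photon E = hf, so E = 7.567e-13 J.
Converting to keV: E = 4723 keV ≈ 4720 keV.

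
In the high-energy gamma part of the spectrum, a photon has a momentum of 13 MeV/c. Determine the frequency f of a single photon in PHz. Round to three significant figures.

3.14 × 10^6 PHz

Take h = 6.62607015 × 10^-34 J·s, c = 2.99792458 × 10^8 m/s, 1 eV = 1.602176634 × 10^-19 J.
First convert: p = 13 MeV/c = 6.9476 × 10^-21 kg·m/s.
The photon relation is f = pc/h, giving f = 3.143 × 10^21 Hz.
Converting to PHz: f = 3.143 × 10^6 PHz ≈ 3.14 × 10^6 PHz.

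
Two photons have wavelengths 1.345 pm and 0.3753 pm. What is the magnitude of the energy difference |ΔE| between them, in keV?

Using E = hc/λ: E₁ = 1.4769·10^-13 J, E₂ = 5.2930·10^-13 J.
|ΔE| = |1.4769·10^-13 − 5.2930·10^-13| = 3.82·10^-13 J = 2380 keV.

2380 keV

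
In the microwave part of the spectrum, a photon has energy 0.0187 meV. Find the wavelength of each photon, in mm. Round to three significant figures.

66.3 mm

Use h = 6.62607015 × 10^-34 J·s, c = 2.99792458 × 10^8 m/s, 1 eV = 1.602176634 × 10^-19 J.
First convert: E = 0.0187 meV = 2.9961 × 10^-24 J.
Apply λ = hc/E: λ = 0.06630 m.
Converting to mm: λ = 66.30 mm ≈ 66.3 mm.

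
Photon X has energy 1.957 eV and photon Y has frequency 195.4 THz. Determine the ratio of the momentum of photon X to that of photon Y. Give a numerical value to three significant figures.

p_X = 1.046 × 10^-27 kg·m/s (from energy = 1.957 eV, via p = E/c).
p_Y = 4.319 × 10^-28 kg·m/s (from frequency = 195.4 THz, via p = hf/c).
Ratio = 1.046 × 10^-27 / 4.319 × 10^-28 = 2.42.

2.42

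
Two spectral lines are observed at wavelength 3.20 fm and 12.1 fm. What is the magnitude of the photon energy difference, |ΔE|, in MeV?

Using E = hc/λ: E₁ = 6.208 × 10^-11 J, E₂ = 1.642 × 10^-11 J.
|ΔE| = |6.208 × 10^-11 − 1.642 × 10^-11| = 4.57 × 10^-11 J = 285 MeV.

285 MeV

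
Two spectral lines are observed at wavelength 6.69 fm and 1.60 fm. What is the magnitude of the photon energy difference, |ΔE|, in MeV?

590 MeV

Using E = hc/λ: E₁ = 2.969e-11 J, E₂ = 1.242e-10 J.
|ΔE| = |2.969e-11 − 1.242e-10| = 9.45e-11 J = 590 MeV.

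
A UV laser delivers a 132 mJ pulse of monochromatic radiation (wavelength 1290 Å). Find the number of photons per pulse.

8.57e16 photons

Per-photon energy: E = 1.540e-18 J (from wavelength = 1290 Å).
N = E_total / E_photon = 0.132 J / 1.540e-18 J = 8.57e16.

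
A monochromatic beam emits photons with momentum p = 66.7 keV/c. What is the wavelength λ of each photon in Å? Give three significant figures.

Take h = 6.62607015·10^-34 J·s, c = 2.99792458·10^8 m/s, 1 eV = 1.602176634·10^-19 J.
First convert: p = 66.7 keV/c = 3.5646·10^-23 kg·m/s.
The photon relation is λ = h/p, giving λ = 1.859·10^-11 m.
Converting to Å: λ = 0.1859 Å ≈ 0.186 Å.

0.186 Å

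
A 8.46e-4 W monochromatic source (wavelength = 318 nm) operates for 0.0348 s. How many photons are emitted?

4.71e13 photons

Total energy: E_total = P·t = 8.46e-4 × 0.0348 = 2.944e-5 J.
Per-photon energy: E = 6.247e-19 J.
N = E_total / E_photon = 4.71e13.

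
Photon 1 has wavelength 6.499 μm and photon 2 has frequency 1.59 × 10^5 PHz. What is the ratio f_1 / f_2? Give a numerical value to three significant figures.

f_1 = 4.613 × 10^13 Hz (from wavelength = 6.499 μm, via f = c/λ).
f_2 = 1.590 × 10^20 Hz (from frequency = 1.59 × 10^5 PHz, via f given directly).
Ratio = 4.613 × 10^13 / 1.590 × 10^20 = 2.90 × 10^-7.

2.90 × 10^-7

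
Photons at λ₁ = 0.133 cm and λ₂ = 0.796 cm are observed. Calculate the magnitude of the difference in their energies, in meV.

0.776 meV

Using E = hc/λ: E₁ = 1.494 × 10^-22 J, E₂ = 2.496 × 10^-23 J.
|ΔE| = |1.494 × 10^-22 − 2.496 × 10^-23| = 1.24 × 10^-22 J = 0.776 meV.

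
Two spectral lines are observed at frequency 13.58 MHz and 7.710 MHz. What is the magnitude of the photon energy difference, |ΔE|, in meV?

Using E = hf: E₁ = 8.9982·10^-27 J, E₂ = 5.1087·10^-27 J.
|ΔE| = |8.9982·10^-27 − 5.1087·10^-27| = 3.89·10^-27 J = 2.43·10^-5 meV.

2.43·10^-5 meV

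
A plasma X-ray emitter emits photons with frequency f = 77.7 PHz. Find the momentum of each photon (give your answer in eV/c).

321 eV/c

Use h = 6.62607015e-34 J·s, c = 2.99792458e8 m/s, 1 eV = 1.602176634e-19 J.
In SI units: f = 77.7 PHz = 7.77e16 Hz.
For a photon p = hf/c, so p = 1.717e-25 kg·m/s.
Converting to eV/c: p = 321.3 eV/c ≈ 321 eV/c.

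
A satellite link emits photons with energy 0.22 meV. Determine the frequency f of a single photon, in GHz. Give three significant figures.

53.2 GHz

In SI units: E = 0.22 meV = 3.5248 × 10^-23 J.
Since f = E/h for a photon, f = 5.320 × 10^10 Hz.
Converting to GHz: f = 53.20 GHz ≈ 53.2 GHz.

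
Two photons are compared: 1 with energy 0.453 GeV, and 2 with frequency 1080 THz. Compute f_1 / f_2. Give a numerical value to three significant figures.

1.01e8

f_1 = 1.095e23 Hz (from energy = 0.453 GeV, via f = E/h).
f_2 = 1.080e15 Hz (from frequency = 1080 THz, via f given directly).
Ratio = 1.095e23 / 1.080e15 = 1.01e8.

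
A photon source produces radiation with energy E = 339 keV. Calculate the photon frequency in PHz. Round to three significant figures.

In SI units: E = 339 keV = 5.4314e-14 J.
Since f = E/h for a photon, f = 8.197e19 Hz.
Converting to PHz: f = 81970 PHz ≈ 8.20e4 PHz.

8.20e4 PHz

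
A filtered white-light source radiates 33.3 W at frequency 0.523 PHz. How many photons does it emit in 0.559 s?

Total energy: E_total = P·t = 33.3 × 0.559 = 18.61 J.
Per-photon energy: E = 3.465 × 10^-19 J.
N = E_total / E_photon = 5.37 × 10^19.

5.37 × 10^19 photons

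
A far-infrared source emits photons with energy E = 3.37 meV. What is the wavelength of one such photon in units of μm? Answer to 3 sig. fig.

Convert to SI: E = 3.37 meV = 5.3993e-22 J.
Since λ = hc/E for a photon, λ = 3.679e-4 m.
Converting to μm: λ = 367.9 μm ≈ 368 μm.

368 μm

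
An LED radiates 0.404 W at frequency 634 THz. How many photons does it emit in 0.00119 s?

1.14e15 photons

Total energy: E_total = P·t = 0.404 × 0.00119 = 4.808e-4 J.
Per-photon energy: E = 4.201e-19 J.
N = E_total / E_photon = 1.14e15.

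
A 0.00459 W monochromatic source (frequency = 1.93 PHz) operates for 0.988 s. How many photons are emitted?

Total energy: E_total = P·t = 0.00459 × 0.988 = 0.004535 J.
Per-photon energy: E = 1.279 × 10^-18 J.
N = E_total / E_photon = 3.55 × 10^15.

3.55 × 10^15 photons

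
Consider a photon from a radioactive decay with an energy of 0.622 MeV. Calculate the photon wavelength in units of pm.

1.99 pm

(h = 6.62607015·10^-34 J·s, c = 2.99792458·10^8 m/s, 1 eV = 1.602176634·10^-19 J.)
Convert to SI: E = 0.622 MeV = 9.9655·10^-14 J.
For a photon λ = hc/E, so λ = 1.993·10^-12 m.
Converting to pm: λ = 1.993 pm ≈ 1.99 pm.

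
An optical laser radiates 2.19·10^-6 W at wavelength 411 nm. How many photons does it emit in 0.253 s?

Total energy: E_total = P·t = 2.19·10^-6 × 0.253 = 5.541·10^-7 J.
Per-photon energy: E = 4.833·10^-19 J.
N = E_total / E_photon = 1.15·10^12.

1.15·10^12 photons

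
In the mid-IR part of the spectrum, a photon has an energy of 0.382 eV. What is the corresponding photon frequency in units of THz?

Use h = 6.62607015 × 10^-34 J·s, 1 eV = 1.602176634 × 10^-19 J.
Convert to SI: E = 0.382 eV = 6.1203 × 10^-20 J.
Apply f = E/h: f = 9.237 × 10^13 Hz.
Converting to THz: f = 92.37 THz ≈ 92.4 THz.

92.4 THz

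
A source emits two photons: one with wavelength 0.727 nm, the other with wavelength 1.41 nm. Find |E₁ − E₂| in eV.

Using E = hc/λ: E₁ = 2.732 × 10^-16 J, E₂ = 1.409 × 10^-16 J.
|ΔE| = |2.732 × 10^-16 − 1.409 × 10^-16| = 1.32 × 10^-16 J = 826 eV.

826 eV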